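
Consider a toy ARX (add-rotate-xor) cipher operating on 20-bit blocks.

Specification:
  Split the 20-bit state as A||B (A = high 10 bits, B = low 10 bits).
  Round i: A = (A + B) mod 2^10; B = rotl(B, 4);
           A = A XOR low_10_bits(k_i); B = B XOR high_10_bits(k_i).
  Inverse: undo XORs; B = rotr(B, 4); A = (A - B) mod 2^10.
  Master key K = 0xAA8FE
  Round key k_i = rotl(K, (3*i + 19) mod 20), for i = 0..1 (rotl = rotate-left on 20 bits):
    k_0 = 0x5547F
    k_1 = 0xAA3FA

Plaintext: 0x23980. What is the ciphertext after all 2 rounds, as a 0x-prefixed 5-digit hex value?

0x0FB9D

s_0 = plaintext = 0x23980
s_1 = Round(s_0, k_0) = 0x9C553
s_2 = Round(s_1, k_1) = 0x0FB9D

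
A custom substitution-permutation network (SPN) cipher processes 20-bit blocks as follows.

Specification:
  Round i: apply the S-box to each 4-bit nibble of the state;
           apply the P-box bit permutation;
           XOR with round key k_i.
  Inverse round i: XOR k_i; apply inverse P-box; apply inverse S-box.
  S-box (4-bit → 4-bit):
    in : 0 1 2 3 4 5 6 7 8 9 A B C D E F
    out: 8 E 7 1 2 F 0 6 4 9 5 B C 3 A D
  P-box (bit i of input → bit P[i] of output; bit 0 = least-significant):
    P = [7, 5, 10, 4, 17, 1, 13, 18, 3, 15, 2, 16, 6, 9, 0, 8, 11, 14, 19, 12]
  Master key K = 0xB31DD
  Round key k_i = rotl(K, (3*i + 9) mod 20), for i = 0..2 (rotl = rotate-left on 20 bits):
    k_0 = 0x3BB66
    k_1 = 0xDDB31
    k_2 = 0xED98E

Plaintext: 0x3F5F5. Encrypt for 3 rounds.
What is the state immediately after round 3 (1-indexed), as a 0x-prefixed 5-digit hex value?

0xEA0DA

s_0 = plaintext = 0x3F5F5
s_1 = Round(s_0, k_0) = 0x4169B
s_2 = Round(s_1, k_1) = 0xB9880
s_3 = Round(s_2, k_2) = 0xEA0DA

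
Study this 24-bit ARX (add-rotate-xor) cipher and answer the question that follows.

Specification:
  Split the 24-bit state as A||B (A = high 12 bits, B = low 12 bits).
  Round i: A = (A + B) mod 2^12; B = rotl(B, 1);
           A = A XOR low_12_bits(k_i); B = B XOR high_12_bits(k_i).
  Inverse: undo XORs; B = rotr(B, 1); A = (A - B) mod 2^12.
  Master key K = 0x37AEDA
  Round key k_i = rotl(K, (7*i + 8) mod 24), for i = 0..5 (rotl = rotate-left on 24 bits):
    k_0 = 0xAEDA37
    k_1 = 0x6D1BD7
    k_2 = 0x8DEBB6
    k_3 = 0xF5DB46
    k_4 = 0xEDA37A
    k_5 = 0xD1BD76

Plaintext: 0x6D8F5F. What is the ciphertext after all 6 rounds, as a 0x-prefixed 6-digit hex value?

s_0 = plaintext = 0x6D8F5F
s_1 = Round(s_0, k_0) = 0xC00452
s_2 = Round(s_1, k_1) = 0xB85E75
s_3 = Round(s_2, k_2) = 0x24C435
s_4 = Round(s_3, k_3) = 0xDC7737
s_5 = Round(s_4, k_4) = 0x7840B4
s_6 = Round(s_5, k_5) = 0x54EC73

0x54EC73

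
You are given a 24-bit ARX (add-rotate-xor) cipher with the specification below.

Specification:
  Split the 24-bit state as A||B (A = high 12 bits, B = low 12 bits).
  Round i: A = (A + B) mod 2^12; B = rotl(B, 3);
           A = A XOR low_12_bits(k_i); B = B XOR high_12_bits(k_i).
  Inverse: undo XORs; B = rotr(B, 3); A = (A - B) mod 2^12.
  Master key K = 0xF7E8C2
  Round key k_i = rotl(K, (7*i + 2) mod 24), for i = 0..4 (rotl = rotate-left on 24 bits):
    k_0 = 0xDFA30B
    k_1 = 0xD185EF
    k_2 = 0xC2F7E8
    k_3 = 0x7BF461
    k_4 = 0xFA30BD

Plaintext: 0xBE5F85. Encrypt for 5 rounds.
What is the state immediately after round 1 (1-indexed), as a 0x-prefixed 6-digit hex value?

s_0 = plaintext = 0xBE5F85
s_1 = Round(s_0, k_0) = 0x8611D5
s_2 = Round(s_1, k_1) = 0xFD93B0
s_3 = Round(s_2, k_2) = 0x4611AE
s_4 = Round(s_3, k_3) = 0x26EACF
s_5 = Round(s_4, k_4) = 0xD809DE

0x8611D5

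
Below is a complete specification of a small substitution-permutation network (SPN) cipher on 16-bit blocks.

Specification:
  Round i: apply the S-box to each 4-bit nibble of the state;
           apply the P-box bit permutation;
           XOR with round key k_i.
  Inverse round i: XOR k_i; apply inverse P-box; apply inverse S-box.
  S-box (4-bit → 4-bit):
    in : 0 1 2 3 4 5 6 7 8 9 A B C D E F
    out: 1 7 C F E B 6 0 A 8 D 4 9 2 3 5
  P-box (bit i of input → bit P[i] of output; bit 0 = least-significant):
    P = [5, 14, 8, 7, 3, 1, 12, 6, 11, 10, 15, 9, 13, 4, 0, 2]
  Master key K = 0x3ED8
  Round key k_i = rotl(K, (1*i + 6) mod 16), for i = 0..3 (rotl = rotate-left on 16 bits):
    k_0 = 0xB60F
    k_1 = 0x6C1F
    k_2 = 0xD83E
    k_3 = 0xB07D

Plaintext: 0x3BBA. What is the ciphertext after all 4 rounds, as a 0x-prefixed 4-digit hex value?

0x95C5

s_0 = plaintext = 0x3BBA
s_1 = Round(s_0, k_0) = 0x07BA
s_2 = Round(s_1, k_1) = 0x5DBF
s_3 = Round(s_2, k_2) = 0xED0A
s_4 = Round(s_3, k_3) = 0x95C5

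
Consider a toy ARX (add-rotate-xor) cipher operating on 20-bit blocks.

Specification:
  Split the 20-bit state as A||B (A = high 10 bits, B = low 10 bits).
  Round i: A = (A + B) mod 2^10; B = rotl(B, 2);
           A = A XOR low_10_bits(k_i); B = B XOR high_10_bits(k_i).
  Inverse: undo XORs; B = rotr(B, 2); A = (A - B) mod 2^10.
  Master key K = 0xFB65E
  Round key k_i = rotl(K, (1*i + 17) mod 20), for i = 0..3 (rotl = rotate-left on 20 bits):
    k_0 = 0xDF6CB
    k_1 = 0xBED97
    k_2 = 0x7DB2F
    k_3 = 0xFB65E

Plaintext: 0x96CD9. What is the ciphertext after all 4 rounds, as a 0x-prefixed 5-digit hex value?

0xB5DCE

s_0 = plaintext = 0x96CD9
s_1 = Round(s_0, k_0) = 0x7FC19
s_2 = Round(s_1, k_1) = 0xE3E9F
s_3 = Round(s_2, k_2) = 0x40788
s_4 = Round(s_3, k_3) = 0xB5DCE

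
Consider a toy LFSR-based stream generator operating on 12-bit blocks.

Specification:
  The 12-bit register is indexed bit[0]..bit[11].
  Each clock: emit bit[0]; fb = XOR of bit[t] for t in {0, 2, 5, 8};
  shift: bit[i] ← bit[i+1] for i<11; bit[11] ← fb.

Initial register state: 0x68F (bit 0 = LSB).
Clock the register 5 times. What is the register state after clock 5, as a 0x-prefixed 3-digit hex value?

0xF34

reg_0 = 0x68F
clock 1: out=1, reg = 0x347
clock 2: out=1, reg = 0x9A3
clock 3: out=1, reg = 0xCD1
clock 4: out=1, reg = 0xE68
clock 5: out=0, reg = 0xF34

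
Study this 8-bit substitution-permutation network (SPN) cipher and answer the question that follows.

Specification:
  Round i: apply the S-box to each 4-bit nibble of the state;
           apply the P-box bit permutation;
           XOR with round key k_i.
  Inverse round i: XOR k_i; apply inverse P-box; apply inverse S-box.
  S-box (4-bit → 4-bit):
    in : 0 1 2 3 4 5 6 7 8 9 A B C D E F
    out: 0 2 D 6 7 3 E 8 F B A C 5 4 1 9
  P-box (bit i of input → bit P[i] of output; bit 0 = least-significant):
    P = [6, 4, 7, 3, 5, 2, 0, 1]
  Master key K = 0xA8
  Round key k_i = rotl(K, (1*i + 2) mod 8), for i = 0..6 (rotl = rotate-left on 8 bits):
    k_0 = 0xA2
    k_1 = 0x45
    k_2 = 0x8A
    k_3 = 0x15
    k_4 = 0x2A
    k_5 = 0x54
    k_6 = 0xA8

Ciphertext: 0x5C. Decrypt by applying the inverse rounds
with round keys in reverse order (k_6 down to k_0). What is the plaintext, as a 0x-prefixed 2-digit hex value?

0x9D

s_0 = ciphertext = 0x5C
s_1 = InvRound(s_0, k_6) = 0x54
s_2 = InvRound(s_1, k_5) = 0x00
s_3 = InvRound(s_2, k_4) = 0xF7
s_4 = InvRound(s_3, k_3) = 0xFC
s_5 = InvRound(s_4, k_2) = 0x95
s_6 = InvRound(s_5, k_1) = 0x04
s_7 = InvRound(s_6, k_0) = 0x9D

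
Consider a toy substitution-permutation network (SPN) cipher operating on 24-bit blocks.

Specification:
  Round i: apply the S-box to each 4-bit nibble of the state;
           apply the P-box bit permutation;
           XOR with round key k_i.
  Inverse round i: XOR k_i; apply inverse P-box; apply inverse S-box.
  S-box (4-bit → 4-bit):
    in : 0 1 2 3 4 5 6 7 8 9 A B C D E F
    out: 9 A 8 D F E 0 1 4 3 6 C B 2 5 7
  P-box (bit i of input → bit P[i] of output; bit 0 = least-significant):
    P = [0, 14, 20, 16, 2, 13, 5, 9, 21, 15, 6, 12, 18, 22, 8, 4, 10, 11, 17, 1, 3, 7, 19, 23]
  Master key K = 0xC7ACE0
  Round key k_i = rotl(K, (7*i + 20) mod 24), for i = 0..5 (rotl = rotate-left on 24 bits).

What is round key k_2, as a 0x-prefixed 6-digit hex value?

0xB3831E

K = 0xC7ACE0
k_0 = rotl(K, (7*0+20) mod 24) = rotl(K, 20) = 0x0C7ACE
k_1 = rotl(K, (7*1+20) mod 24) = rotl(K, 3) = 0x3D6706
k_2 = rotl(K, (7*2+20) mod 24) = rotl(K, 10) = 0xB3831E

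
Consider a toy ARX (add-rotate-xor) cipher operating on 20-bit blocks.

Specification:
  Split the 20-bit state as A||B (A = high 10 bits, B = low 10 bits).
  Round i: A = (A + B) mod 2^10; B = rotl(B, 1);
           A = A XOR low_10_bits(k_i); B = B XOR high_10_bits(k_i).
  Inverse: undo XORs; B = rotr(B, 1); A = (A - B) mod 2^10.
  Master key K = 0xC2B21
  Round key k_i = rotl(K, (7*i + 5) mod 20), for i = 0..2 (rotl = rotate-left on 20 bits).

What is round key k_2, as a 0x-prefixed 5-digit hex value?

0xE1590

K = 0xC2B21
k_0 = rotl(K, (7*0+5) mod 20) = rotl(K, 5) = 0x56438
k_1 = rotl(K, (7*1+5) mod 20) = rotl(K, 12) = 0x21C2B
k_2 = rotl(K, (7*2+5) mod 20) = rotl(K, 19) = 0xE1590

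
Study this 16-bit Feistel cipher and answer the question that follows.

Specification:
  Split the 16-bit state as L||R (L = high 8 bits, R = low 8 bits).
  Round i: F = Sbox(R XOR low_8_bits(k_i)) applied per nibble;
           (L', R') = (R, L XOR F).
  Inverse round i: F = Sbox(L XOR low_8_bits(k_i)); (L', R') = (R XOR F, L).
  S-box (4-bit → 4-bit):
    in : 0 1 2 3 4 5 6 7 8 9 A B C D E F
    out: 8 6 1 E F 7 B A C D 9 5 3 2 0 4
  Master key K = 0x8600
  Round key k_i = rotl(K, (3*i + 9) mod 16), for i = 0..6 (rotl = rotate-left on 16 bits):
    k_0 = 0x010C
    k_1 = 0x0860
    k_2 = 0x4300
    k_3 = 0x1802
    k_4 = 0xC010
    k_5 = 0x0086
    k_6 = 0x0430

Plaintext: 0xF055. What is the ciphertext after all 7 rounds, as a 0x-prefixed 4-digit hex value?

0x5DCD

s_0 = plaintext = 0xF055
s_1 = Round(s_0, k_0) = 0x558D
s_2 = Round(s_1, k_1) = 0x8D57
s_3 = Round(s_2, k_2) = 0x57F7
s_4 = Round(s_3, k_3) = 0xF710
s_5 = Round(s_4, k_4) = 0x107F
s_6 = Round(s_5, k_5) = 0x7F5D
s_7 = Round(s_6, k_6) = 0x5DCD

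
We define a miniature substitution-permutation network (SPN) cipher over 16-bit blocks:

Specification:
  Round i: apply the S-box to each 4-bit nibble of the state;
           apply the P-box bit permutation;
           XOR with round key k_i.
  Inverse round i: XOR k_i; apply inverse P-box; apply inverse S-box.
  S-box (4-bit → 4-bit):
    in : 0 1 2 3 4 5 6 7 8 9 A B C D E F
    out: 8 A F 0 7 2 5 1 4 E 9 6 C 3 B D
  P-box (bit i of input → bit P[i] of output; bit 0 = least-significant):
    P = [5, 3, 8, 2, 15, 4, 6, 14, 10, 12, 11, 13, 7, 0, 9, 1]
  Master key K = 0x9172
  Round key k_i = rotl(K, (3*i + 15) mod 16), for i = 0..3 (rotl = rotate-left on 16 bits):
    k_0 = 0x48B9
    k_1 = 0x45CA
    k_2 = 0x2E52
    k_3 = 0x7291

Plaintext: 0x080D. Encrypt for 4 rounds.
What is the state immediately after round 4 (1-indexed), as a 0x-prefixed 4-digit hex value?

s_0 = plaintext = 0x080D
s_1 = Round(s_0, k_0) = 0x0093
s_2 = Round(s_1, k_1) = 0x2598
s_3 = Round(s_2, k_2) = 0x7D81
s_4 = Round(s_3, k_3) = 0x665D

0x665D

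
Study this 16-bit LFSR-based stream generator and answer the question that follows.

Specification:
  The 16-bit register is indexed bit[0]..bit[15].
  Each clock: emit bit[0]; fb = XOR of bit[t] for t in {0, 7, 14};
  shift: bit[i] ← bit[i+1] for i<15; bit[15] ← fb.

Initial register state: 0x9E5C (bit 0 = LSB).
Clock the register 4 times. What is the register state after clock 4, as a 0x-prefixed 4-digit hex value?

reg_0 = 0x9E5C
clock 1: out=0, reg = 0x4F2E
clock 2: out=0, reg = 0xA797
clock 3: out=1, reg = 0x53CB
clock 4: out=1, reg = 0xA9E5

0xA9E5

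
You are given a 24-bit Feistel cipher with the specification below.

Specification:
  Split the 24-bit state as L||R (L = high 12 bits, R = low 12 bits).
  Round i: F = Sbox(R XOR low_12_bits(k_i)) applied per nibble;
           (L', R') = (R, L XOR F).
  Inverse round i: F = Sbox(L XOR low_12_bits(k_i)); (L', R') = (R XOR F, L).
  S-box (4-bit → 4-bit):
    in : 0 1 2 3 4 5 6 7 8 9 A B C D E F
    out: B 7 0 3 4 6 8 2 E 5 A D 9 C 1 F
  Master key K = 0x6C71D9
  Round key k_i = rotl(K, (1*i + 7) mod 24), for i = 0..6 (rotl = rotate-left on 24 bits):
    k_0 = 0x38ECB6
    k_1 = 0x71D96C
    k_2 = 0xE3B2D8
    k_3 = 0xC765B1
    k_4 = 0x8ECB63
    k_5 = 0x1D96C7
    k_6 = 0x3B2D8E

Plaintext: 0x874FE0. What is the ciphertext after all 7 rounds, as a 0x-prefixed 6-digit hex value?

0x906704

s_0 = plaintext = 0x874FE0
s_1 = Round(s_0, k_0) = 0xFE0B1C
s_2 = Round(s_1, k_1) = 0xB1CFCB
s_3 = Round(s_2, k_2) = 0xFCB76F
s_4 = Round(s_3, k_3) = 0x76FF0A
s_5 = Round(s_4, k_4) = 0xF0A3EA
s_6 = Round(s_5, k_5) = 0x3EA906
s_7 = Round(s_6, k_6) = 0x906704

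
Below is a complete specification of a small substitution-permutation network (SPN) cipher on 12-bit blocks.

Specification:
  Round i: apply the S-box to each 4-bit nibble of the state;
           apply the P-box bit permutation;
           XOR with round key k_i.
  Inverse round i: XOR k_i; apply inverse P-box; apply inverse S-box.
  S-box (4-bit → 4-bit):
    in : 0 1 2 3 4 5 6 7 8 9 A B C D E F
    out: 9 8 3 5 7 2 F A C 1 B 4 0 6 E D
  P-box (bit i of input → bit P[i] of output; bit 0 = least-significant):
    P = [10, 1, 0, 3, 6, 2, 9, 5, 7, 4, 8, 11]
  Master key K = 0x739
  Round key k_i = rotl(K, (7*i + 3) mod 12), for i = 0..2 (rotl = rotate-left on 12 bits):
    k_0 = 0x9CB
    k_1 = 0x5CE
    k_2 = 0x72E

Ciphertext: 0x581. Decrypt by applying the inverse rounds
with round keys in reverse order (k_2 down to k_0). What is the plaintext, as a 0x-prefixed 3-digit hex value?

s_0 = ciphertext = 0x581
s_1 = InvRound(s_0, k_2) = 0x9EE
s_2 = InvRound(s_1, k_1) = 0x119
s_3 = InvRound(s_2, k_0) = 0xA95

0xA95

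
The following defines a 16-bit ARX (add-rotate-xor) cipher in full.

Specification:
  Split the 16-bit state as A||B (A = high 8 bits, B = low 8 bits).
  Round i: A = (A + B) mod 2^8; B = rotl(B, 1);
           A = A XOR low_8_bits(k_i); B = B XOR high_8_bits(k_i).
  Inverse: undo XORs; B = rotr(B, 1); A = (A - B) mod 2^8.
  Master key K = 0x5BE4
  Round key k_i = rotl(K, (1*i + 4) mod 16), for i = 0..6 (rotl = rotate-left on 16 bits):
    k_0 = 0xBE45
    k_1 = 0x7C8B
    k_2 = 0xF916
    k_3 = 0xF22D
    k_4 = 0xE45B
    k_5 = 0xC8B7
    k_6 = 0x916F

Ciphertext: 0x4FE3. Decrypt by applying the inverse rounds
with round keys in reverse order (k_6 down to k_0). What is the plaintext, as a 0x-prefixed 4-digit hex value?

s_0 = ciphertext = 0x4FE3
s_1 = InvRound(s_0, k_6) = 0xE739
s_2 = InvRound(s_1, k_5) = 0x58F8
s_3 = InvRound(s_2, k_4) = 0xF50E
s_4 = InvRound(s_3, k_3) = 0x5A7E
s_5 = InvRound(s_4, k_2) = 0x89C3
s_6 = InvRound(s_5, k_1) = 0x23DF
s_7 = InvRound(s_6, k_0) = 0xB6B0

0xB6B0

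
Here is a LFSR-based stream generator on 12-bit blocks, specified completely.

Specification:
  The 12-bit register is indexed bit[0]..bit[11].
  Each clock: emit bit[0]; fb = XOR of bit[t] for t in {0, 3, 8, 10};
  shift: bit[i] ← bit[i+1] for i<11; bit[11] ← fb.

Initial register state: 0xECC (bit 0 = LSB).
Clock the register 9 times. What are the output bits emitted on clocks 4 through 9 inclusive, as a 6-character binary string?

100110

reg_0 = 0xECC
clock 1: out=0, reg = 0x766
clock 2: out=0, reg = 0x3B3
clock 3: out=1, reg = 0x1D9
clock 4: out=1, reg = 0x8EC
clock 5: out=0, reg = 0xC76
clock 6: out=0, reg = 0xE3B
clock 7: out=1, reg = 0xF1D
clock 8: out=1, reg = 0x78E
clock 9: out=0, reg = 0xBC7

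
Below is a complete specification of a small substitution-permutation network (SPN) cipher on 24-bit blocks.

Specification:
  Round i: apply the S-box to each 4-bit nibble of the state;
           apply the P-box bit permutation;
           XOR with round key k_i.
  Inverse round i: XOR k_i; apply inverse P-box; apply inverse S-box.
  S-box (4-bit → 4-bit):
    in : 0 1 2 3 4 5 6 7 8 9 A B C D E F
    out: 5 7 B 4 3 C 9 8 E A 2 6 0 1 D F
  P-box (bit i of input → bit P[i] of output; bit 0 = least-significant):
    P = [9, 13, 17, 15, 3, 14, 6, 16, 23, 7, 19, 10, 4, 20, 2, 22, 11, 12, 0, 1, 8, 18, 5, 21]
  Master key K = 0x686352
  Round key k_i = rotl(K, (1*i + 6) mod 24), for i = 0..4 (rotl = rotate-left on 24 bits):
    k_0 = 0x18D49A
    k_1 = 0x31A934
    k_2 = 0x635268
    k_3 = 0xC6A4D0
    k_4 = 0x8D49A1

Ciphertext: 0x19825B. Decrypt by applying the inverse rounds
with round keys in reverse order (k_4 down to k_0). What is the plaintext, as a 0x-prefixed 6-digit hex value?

0xE825D3

s_0 = ciphertext = 0x19825B
s_1 = InvRound(s_0, k_4) = 0x164416
s_2 = InvRound(s_1, k_3) = 0xC784B9
s_3 = InvRound(s_2, k_2) = 0x9BD2B6
s_4 = InvRound(s_3, k_1) = 0x62C1A1
s_5 = InvRound(s_4, k_0) = 0xE825D3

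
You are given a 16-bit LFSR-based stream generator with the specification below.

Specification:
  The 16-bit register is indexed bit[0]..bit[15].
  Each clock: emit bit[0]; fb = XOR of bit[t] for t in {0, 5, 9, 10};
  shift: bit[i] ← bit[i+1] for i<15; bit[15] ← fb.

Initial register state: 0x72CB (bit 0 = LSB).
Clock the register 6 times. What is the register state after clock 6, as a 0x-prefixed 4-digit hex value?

0xE1CB

reg_0 = 0x72CB
clock 1: out=1, reg = 0x3965
clock 2: out=1, reg = 0x1CB2
clock 3: out=0, reg = 0x0E59
clock 4: out=1, reg = 0x872C
clock 5: out=0, reg = 0xC396
clock 6: out=0, reg = 0xE1CB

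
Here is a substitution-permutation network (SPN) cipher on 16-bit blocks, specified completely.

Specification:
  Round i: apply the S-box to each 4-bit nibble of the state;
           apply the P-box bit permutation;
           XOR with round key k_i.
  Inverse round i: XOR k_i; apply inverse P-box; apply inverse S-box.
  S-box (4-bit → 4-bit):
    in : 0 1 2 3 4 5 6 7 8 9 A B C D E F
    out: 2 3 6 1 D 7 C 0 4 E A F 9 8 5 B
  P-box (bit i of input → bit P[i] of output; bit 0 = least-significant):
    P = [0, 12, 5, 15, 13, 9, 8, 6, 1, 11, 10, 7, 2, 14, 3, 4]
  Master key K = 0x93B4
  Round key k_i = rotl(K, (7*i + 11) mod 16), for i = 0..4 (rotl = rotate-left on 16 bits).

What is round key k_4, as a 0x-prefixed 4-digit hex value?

0xDA49

K = 0x93B4
k_0 = rotl(K, (7*0+11) mod 16) = rotl(K, 11) = 0xA49D
k_1 = rotl(K, (7*1+11) mod 16) = rotl(K, 2) = 0x4ED2
k_2 = rotl(K, (7*2+11) mod 16) = rotl(K, 9) = 0x6927
k_3 = rotl(K, (7*3+11) mod 16) = rotl(K, 0) = 0x93B4
k_4 = rotl(K, (7*4+11) mod 16) = rotl(K, 7) = 0xDA49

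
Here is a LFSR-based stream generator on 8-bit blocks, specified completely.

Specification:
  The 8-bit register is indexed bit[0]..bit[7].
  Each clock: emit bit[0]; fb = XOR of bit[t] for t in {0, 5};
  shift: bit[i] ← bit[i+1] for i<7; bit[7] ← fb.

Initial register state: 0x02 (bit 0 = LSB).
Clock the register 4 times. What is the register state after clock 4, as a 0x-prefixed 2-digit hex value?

0x20

reg_0 = 0x02
clock 1: out=0, reg = 0x01
clock 2: out=1, reg = 0x80
clock 3: out=0, reg = 0x40
clock 4: out=0, reg = 0x20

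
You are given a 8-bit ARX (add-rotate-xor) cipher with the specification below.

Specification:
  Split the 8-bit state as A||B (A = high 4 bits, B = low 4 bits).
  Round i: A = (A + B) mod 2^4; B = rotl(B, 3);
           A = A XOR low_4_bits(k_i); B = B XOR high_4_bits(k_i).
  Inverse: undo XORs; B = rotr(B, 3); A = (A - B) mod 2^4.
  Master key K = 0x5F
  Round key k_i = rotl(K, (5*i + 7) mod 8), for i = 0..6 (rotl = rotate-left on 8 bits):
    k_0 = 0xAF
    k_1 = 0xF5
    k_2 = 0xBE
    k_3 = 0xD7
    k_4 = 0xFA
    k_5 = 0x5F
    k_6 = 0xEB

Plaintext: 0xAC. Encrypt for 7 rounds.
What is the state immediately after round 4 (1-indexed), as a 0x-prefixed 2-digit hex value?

s_0 = plaintext = 0xAC
s_1 = Round(s_0, k_0) = 0x9C
s_2 = Round(s_1, k_1) = 0x09
s_3 = Round(s_2, k_2) = 0x77
s_4 = Round(s_3, k_3) = 0x96
s_5 = Round(s_4, k_4) = 0x5C
s_6 = Round(s_5, k_5) = 0xE3
s_7 = Round(s_6, k_6) = 0xA7

0x96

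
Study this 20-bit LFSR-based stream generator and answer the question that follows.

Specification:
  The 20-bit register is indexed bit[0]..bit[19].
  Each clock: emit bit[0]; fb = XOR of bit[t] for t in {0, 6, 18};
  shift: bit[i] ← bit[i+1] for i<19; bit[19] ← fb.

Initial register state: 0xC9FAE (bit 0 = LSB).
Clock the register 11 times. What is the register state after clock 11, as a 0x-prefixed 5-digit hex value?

0x8DF93

reg_0 = 0xC9FAE
clock 1: out=0, reg = 0xE4FD7
clock 2: out=1, reg = 0xF27EB
clock 3: out=1, reg = 0xF93F5
clock 4: out=1, reg = 0xFC9FA
clock 5: out=0, reg = 0x7E4FD
clock 6: out=1, reg = 0xBF27E
clock 7: out=0, reg = 0xDF93F
clock 8: out=1, reg = 0x6FC9F
clock 9: out=1, reg = 0x37E4F
clock 10: out=1, reg = 0x1BF27
clock 11: out=1, reg = 0x8DF93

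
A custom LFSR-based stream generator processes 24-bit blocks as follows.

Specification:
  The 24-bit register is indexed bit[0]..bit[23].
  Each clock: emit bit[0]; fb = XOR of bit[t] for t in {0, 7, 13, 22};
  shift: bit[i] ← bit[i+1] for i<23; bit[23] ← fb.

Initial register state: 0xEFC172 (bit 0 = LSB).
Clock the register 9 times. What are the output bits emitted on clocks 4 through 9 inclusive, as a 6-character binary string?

011101

reg_0 = 0xEFC172
clock 1: out=0, reg = 0xF7E0B9
clock 2: out=1, reg = 0x7BF05C
clock 3: out=0, reg = 0x3DF82E
clock 4: out=0, reg = 0x9EFC17
clock 5: out=1, reg = 0x4F7E0B
clock 6: out=1, reg = 0xA7BF05
clock 7: out=1, reg = 0x53DF82
clock 8: out=0, reg = 0x29EFC1
clock 9: out=1, reg = 0x94F7E0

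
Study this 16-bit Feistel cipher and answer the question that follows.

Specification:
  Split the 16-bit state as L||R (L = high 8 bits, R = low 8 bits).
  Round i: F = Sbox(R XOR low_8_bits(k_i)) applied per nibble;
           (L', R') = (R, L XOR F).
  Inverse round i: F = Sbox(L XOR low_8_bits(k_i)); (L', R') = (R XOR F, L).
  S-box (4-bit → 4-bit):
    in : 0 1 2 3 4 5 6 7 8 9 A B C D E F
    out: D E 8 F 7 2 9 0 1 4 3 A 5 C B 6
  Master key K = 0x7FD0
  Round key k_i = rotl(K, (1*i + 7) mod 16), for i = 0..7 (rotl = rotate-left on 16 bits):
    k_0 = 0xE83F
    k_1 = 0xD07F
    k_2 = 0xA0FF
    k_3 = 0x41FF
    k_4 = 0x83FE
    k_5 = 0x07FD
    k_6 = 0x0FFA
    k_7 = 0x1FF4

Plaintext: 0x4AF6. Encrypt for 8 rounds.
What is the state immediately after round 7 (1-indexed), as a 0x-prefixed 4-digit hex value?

s_0 = plaintext = 0x4AF6
s_1 = Round(s_0, k_0) = 0xF61E
s_2 = Round(s_1, k_1) = 0x1E68
s_3 = Round(s_2, k_2) = 0x685E
s_4 = Round(s_3, k_3) = 0x5E56
s_5 = Round(s_4, k_4) = 0x566F
s_6 = Round(s_5, k_5) = 0x6F1E
s_7 = Round(s_6, k_6) = 0x1ED8
s_8 = Round(s_7, k_7) = 0xD89B

0x1ED8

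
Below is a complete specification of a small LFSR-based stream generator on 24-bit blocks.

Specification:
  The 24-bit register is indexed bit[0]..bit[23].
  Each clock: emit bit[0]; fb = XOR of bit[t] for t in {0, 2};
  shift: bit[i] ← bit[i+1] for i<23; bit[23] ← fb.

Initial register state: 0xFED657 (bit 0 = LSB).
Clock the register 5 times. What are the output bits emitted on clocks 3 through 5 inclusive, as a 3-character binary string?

101

reg_0 = 0xFED657
clock 1: out=1, reg = 0x7F6B2B
clock 2: out=1, reg = 0xBFB595
clock 3: out=1, reg = 0x5FDACA
clock 4: out=0, reg = 0x2FED65
clock 5: out=1, reg = 0x17F6B2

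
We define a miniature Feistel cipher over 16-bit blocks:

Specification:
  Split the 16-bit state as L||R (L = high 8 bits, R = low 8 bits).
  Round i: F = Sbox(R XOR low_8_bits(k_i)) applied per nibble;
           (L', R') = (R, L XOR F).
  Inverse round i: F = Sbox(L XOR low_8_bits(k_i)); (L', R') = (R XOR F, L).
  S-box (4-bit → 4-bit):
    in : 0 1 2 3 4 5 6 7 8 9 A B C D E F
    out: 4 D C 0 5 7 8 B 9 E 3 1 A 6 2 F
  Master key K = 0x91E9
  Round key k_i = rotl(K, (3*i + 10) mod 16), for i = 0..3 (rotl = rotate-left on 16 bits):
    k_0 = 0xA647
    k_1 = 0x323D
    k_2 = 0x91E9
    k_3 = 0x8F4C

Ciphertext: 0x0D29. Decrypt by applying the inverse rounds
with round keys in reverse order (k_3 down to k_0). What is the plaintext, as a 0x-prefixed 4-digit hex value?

s_0 = ciphertext = 0x0D29
s_1 = InvRound(s_0, k_3) = 0x740D
s_2 = InvRound(s_1, k_2) = 0xEB74
s_3 = InvRound(s_2, k_1) = 0x1CEB
s_4 = InvRound(s_3, k_0) = 0x9A1C

0x9A1C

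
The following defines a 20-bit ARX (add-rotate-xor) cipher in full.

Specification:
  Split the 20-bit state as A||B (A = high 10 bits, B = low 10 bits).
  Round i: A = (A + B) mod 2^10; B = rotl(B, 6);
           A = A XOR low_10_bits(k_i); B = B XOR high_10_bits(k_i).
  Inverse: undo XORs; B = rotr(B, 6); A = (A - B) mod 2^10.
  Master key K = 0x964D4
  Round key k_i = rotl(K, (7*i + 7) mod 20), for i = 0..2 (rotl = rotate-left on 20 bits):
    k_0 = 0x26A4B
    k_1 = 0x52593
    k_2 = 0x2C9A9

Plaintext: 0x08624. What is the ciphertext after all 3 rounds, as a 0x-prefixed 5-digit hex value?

s_0 = plaintext = 0x08624
s_1 = Round(s_0, k_0) = 0x039B8
s_2 = Round(s_1, k_1) = 0x15752
s_3 = Round(s_2, k_2) = 0x83807

0x83807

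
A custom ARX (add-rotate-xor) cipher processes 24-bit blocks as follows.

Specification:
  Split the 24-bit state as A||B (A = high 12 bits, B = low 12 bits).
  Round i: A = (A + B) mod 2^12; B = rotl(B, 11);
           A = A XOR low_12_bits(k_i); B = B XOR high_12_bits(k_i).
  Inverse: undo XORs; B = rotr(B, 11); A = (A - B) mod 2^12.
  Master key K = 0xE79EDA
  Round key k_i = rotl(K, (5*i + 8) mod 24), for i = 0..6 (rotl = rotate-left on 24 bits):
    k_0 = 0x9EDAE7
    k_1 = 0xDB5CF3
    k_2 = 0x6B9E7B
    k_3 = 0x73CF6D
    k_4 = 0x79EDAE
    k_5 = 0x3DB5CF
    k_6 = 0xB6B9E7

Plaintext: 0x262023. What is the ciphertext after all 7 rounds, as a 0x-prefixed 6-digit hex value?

0xCD1F07

s_0 = plaintext = 0x262023
s_1 = Round(s_0, k_0) = 0x8621FC
s_2 = Round(s_1, k_1) = 0x6ADD4B
s_3 = Round(s_2, k_2) = 0xD8381C
s_4 = Round(s_3, k_3) = 0xAF2332
s_5 = Round(s_4, k_4) = 0x38A607
s_6 = Round(s_5, k_5) = 0xC5E8D8
s_7 = Round(s_6, k_6) = 0xCD1F07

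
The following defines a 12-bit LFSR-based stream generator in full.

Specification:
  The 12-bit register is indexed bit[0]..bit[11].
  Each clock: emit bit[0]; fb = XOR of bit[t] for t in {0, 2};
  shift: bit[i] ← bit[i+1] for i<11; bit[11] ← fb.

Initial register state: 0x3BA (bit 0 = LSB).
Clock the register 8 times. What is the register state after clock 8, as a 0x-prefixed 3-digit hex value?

0x543

reg_0 = 0x3BA
clock 1: out=0, reg = 0x1DD
clock 2: out=1, reg = 0x0EE
clock 3: out=0, reg = 0x877
clock 4: out=1, reg = 0x43B
clock 5: out=1, reg = 0xA1D
clock 6: out=1, reg = 0x50E
clock 7: out=0, reg = 0xA87
clock 8: out=1, reg = 0x543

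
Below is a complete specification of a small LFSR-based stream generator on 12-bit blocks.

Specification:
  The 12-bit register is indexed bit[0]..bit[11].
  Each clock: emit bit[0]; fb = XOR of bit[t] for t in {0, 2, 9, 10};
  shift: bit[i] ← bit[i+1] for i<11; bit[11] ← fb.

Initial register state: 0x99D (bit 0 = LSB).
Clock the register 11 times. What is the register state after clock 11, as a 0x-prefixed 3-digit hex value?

reg_0 = 0x99D
clock 1: out=1, reg = 0x4CE
clock 2: out=0, reg = 0x267
clock 3: out=1, reg = 0x933
clock 4: out=1, reg = 0xC99
clock 5: out=1, reg = 0x64C
clock 6: out=0, reg = 0xB26
clock 7: out=0, reg = 0x593
clock 8: out=1, reg = 0x2C9
clock 9: out=1, reg = 0x164
clock 10: out=0, reg = 0x8B2
clock 11: out=0, reg = 0x459

0x459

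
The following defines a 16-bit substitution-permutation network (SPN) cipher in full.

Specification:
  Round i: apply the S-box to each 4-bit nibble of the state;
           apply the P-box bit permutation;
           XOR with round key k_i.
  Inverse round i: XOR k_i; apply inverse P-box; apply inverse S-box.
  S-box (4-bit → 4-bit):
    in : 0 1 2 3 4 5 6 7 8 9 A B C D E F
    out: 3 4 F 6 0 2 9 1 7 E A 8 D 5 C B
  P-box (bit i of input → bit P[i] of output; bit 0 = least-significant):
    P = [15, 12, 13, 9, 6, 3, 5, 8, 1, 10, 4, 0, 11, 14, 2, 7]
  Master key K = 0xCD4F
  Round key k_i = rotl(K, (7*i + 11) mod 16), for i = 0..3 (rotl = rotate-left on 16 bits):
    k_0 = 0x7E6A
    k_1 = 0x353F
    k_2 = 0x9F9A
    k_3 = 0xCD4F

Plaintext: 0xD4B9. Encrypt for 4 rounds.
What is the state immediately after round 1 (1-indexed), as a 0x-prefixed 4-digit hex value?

0x456E

s_0 = plaintext = 0xD4B9
s_1 = Round(s_0, k_0) = 0x456E
s_2 = Round(s_1, k_1) = 0x127F
s_3 = Round(s_2, k_2) = 0x09CD
s_4 = Round(s_3, k_3) = 0x203E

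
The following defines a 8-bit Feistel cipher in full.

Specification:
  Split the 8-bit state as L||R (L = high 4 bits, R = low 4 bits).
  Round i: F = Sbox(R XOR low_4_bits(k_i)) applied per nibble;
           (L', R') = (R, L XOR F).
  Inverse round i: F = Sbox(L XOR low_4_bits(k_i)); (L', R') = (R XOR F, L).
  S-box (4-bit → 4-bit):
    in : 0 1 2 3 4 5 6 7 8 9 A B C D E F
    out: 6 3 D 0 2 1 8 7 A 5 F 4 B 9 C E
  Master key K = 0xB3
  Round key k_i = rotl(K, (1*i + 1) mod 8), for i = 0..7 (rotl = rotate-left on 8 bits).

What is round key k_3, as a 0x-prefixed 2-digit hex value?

K = 0xB3
k_0 = rotl(K, (1*0+1) mod 8) = rotl(K, 1) = 0x67
k_1 = rotl(K, (1*1+1) mod 8) = rotl(K, 2) = 0xCE
k_2 = rotl(K, (1*2+1) mod 8) = rotl(K, 3) = 0x9D
k_3 = rotl(K, (1*3+1) mod 8) = rotl(K, 4) = 0x3B

0x3B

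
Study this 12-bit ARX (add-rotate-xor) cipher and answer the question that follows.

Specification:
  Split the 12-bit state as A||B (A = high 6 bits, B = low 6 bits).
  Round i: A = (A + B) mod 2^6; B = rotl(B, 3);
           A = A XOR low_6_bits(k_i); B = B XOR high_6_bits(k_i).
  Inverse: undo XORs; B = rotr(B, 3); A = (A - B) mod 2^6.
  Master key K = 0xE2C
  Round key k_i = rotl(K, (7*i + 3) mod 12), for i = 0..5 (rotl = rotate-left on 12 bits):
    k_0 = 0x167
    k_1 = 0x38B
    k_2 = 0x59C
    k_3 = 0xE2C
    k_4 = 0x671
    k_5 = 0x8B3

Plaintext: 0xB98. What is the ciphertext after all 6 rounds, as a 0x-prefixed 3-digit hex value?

s_0 = plaintext = 0xB98
s_1 = Round(s_0, k_0) = 0x846
s_2 = Round(s_1, k_1) = 0xB3E
s_3 = Round(s_2, k_2) = 0xDA1
s_4 = Round(s_3, k_3) = 0xEF4
s_5 = Round(s_4, k_4) = 0x7BF
s_6 = Round(s_5, k_5) = 0xB9D

0xB9D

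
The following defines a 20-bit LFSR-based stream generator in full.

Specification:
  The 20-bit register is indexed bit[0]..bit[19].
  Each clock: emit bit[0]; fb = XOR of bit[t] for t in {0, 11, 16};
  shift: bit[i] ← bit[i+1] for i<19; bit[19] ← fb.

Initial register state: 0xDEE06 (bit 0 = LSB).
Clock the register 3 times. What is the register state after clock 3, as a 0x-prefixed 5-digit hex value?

reg_0 = 0xDEE06
clock 1: out=0, reg = 0x6F703
clock 2: out=1, reg = 0xB7B81
clock 3: out=1, reg = 0xDBDC0

0xDBDC0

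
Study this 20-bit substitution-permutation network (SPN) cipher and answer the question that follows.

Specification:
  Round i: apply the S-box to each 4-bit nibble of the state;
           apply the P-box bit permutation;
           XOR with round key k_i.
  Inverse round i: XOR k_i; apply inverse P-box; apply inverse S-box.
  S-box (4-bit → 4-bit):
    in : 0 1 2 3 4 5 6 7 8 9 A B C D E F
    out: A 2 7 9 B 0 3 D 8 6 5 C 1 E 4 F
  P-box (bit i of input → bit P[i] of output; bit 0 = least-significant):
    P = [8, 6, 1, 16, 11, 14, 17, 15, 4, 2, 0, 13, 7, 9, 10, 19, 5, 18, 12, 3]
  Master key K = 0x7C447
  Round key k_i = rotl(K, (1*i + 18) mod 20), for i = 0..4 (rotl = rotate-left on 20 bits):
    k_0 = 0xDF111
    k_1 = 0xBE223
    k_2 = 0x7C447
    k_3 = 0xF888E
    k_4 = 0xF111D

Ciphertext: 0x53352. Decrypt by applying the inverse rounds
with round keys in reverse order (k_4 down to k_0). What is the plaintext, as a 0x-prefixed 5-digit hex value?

0x55E4B

s_0 = ciphertext = 0x53352
s_1 = InvRound(s_0, k_4) = 0x80DE9
s_2 = InvRound(s_1, k_3) = 0x6E9BF
s_3 = InvRound(s_2, k_2) = 0x3A3C4
s_4 = InvRound(s_3, k_1) = 0xC3912
s_5 = InvRound(s_4, k_0) = 0x55E4B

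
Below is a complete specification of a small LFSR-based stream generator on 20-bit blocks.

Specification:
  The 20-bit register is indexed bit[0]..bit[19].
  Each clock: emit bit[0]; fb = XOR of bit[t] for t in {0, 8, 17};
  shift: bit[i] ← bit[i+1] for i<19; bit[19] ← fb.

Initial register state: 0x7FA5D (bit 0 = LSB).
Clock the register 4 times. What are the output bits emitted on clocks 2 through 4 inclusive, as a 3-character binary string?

011

reg_0 = 0x7FA5D
clock 1: out=1, reg = 0x3FD2E
clock 2: out=0, reg = 0x1FE97
clock 3: out=1, reg = 0x8FF4B
clock 4: out=1, reg = 0x47FA5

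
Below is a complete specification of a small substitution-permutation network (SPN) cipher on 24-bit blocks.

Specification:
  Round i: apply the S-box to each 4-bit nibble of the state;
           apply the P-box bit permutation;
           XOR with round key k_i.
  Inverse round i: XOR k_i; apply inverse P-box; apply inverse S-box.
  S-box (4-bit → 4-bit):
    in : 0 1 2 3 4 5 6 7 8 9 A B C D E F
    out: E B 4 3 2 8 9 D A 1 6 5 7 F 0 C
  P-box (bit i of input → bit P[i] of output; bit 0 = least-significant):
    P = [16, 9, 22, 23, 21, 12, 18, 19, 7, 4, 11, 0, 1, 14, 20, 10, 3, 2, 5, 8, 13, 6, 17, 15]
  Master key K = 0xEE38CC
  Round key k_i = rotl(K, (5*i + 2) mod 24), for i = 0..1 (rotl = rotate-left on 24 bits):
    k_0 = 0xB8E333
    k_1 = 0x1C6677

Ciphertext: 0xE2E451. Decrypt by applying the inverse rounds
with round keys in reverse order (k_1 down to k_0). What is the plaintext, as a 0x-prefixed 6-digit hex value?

0xA51F42

s_0 = ciphertext = 0xE2E451
s_1 = InvRound(s_0, k_1) = 0xFABE70
s_2 = InvRound(s_1, k_0) = 0xA51F42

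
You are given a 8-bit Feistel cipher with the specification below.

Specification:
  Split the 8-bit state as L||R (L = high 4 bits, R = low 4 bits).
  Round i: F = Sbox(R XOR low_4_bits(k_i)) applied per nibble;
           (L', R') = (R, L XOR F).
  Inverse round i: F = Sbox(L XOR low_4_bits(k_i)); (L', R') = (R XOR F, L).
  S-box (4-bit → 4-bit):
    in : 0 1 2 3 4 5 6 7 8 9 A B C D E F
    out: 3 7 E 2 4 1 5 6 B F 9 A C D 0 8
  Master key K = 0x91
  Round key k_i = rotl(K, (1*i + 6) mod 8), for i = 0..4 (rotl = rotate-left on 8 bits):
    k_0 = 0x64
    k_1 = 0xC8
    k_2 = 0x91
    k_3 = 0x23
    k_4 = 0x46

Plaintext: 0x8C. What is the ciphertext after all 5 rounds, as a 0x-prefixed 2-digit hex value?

s_0 = plaintext = 0x8C
s_1 = Round(s_0, k_0) = 0xC3
s_2 = Round(s_1, k_1) = 0x36
s_3 = Round(s_2, k_2) = 0x65
s_4 = Round(s_3, k_3) = 0x53
s_5 = Round(s_4, k_4) = 0x34

0x34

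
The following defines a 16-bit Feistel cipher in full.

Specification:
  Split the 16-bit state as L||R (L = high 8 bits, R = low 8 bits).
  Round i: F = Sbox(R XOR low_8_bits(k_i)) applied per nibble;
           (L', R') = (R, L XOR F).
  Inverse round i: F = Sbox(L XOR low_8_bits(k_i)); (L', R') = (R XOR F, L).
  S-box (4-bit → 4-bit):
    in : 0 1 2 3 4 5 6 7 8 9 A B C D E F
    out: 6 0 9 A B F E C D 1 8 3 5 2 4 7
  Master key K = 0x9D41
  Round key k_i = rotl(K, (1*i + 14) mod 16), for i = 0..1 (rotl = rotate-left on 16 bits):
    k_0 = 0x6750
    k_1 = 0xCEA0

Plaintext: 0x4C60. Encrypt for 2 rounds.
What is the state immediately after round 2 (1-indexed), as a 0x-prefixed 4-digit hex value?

s_0 = plaintext = 0x4C60
s_1 = Round(s_0, k_0) = 0x60EA
s_2 = Round(s_1, k_1) = 0xEAD8

0xEAD8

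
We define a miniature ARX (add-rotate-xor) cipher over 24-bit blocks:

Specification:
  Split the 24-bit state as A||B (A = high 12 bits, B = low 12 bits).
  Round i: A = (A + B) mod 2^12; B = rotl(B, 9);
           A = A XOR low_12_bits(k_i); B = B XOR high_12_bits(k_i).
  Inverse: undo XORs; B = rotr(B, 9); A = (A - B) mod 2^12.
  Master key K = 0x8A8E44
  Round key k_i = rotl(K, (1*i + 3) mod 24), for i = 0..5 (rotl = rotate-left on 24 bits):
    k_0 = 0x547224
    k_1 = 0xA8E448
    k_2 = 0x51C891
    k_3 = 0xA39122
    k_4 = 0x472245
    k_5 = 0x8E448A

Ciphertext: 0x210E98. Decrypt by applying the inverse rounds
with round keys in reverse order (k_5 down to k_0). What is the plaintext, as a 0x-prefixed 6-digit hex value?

s_0 = ciphertext = 0x210E98
s_1 = InvRound(s_0, k_5) = 0x2B73E3
s_2 = InvRound(s_1, k_4) = 0x467C8B
s_3 = InvRound(s_2, k_3) = 0xFB2593
s_4 = InvRound(s_3, k_2) = 0x2AB478
s_5 = InvRound(s_4, k_1) = 0xF2C7B7
s_6 = InvRound(s_5, k_0) = 0x587781

0x587781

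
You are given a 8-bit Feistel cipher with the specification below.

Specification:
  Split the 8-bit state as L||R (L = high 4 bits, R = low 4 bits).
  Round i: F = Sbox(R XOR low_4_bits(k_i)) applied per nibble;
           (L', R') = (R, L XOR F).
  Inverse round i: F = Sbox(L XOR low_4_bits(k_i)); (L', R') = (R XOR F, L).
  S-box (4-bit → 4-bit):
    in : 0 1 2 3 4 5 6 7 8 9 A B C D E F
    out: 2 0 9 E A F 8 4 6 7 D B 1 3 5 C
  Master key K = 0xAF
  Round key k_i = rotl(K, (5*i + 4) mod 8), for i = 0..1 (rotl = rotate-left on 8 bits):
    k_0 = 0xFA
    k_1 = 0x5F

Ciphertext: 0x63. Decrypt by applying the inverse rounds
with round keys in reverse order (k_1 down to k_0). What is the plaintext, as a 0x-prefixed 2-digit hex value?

s_0 = ciphertext = 0x63
s_1 = InvRound(s_0, k_1) = 0x46
s_2 = InvRound(s_1, k_0) = 0x34

0x34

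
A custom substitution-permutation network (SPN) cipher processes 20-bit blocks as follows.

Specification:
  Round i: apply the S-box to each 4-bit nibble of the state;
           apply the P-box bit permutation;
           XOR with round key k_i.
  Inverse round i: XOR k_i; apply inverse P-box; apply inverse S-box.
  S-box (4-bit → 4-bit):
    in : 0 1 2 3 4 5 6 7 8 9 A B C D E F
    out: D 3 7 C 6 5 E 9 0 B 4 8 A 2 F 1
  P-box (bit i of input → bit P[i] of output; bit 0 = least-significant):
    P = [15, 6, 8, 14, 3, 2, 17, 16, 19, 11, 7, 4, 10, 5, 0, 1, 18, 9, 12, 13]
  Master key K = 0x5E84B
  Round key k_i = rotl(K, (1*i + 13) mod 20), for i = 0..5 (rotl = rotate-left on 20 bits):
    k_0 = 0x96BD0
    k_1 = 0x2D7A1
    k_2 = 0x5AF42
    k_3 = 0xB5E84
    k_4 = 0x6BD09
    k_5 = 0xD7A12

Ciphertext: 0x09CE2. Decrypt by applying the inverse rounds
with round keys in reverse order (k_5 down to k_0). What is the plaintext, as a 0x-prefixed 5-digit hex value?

s_0 = ciphertext = 0x09CE2
s_1 = InvRound(s_0, k_5) = 0x910B9
s_2 = InvRound(s_1, k_4) = 0x71E35
s_3 = InvRound(s_2, k_3) = 0xF408B
s_4 = InvRound(s_3, k_2) = 0xC525E
s_5 = InvRound(s_4, k_1) = 0xFE022
s_6 = InvRound(s_5, k_0) = 0x1C6A2

0x1C6A2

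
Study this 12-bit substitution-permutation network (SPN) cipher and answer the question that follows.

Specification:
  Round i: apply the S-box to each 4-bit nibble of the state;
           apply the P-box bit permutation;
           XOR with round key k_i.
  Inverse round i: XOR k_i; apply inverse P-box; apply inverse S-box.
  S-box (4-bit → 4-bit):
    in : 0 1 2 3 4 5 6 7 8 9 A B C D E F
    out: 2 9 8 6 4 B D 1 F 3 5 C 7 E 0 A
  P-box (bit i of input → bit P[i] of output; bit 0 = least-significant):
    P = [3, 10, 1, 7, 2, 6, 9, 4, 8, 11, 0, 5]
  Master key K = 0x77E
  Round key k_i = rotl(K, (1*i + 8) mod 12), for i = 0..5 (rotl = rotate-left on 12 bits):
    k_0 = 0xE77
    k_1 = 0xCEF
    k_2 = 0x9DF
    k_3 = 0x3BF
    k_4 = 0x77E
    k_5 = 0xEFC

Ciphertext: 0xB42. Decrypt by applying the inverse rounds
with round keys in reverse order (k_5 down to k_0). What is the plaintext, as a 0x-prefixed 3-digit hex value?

s_0 = ciphertext = 0xB42
s_1 = InvRound(s_0, k_5) = 0x118
s_2 = InvRound(s_1, k_4) = 0x2C3
s_3 = InvRound(s_2, k_3) = 0x157
s_4 = InvRound(s_3, k_2) = 0x0E1
s_5 = InvRound(s_4, k_1) = 0x07C
s_6 = InvRound(s_5, k_0) = 0x34C

0x34C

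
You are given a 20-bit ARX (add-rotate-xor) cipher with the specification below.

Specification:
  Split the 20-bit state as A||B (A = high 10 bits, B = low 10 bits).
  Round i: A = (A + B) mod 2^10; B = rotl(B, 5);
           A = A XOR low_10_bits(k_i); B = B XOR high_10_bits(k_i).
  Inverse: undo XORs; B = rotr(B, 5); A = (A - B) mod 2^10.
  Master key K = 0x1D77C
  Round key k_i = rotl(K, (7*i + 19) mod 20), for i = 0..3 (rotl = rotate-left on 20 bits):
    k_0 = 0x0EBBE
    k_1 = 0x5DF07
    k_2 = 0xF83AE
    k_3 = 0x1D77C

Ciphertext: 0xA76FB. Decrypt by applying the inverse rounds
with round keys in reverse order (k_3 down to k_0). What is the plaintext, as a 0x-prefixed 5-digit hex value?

0x784A7

s_0 = ciphertext = 0xA76FB
s_1 = InvRound(s_0, k_3) = 0x035D4
s_2 = InvRound(s_1, k_2) = 0x44A91
s_3 = InvRound(s_2, k_1) = 0x4D8DF
s_4 = InvRound(s_3, k_0) = 0x784A7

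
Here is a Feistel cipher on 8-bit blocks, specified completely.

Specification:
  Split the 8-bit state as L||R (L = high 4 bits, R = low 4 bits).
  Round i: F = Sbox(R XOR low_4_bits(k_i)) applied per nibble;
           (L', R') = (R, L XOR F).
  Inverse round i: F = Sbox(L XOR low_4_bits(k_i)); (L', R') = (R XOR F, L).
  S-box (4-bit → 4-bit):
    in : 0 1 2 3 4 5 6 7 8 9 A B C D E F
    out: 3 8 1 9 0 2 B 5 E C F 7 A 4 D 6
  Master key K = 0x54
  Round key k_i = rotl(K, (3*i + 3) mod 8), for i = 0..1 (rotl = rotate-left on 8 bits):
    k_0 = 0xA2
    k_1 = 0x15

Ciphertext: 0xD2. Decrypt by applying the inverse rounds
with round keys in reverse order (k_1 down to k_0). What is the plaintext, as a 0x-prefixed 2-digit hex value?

s_0 = ciphertext = 0xD2
s_1 = InvRound(s_0, k_1) = 0xCD
s_2 = InvRound(s_1, k_0) = 0x0C

0x0C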